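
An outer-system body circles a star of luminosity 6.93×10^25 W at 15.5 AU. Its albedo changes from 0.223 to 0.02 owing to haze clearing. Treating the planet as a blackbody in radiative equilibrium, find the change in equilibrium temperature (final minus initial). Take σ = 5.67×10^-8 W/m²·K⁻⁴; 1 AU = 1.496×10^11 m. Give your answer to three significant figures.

d = 15.5 × 1.496×10^11 m = 2.319×10^12 m.
Spreading L over a sphere of radius d: S = 6.93×10^25/(4π·2.32×10^12²) = 1.026 W/m².
With α = 0.223, T₁ = 43.30 K.
Final:   T₂ = [S(1−0.02)/(4σ)]^(1/4) = 45.88 K.
ΔT = T₂ − T₁ = 2.587 K.

2.59 kelvin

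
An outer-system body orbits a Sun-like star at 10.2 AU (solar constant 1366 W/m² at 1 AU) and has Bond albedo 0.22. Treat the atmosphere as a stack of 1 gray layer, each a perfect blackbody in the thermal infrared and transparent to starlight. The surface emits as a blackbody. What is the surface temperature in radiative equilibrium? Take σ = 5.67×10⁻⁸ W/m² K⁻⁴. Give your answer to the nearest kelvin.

97 kelvin

By the inverse-square law, S = 1366/10.2² = 13.13 W/m².
OLR = S(1−α)/4 = 2.560 W/m²; the top layer radiates at T_e = 81.97 K.
For an N-layer opaque stack, T_s⁴ = (N+1)T_e⁴, hence T_s = (2)^(1/4)×81.97 K = 97.48 K.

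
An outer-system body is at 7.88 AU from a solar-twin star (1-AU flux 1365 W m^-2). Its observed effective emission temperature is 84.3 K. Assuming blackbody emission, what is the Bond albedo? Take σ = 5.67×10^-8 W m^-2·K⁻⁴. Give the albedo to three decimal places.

0.479

By the inverse-square law, S = 1365/7.88² = 21.98 W m^-2.
Energy balance: S(1−α)/4 = σT⁴, so 1−α = 4σT⁴/S.
σT⁴ = 2.863 W m^-2, so 4σT⁴ = 11.45 W m^-2.
Hence α = 1 − 11.45/21.98 = 0.4790.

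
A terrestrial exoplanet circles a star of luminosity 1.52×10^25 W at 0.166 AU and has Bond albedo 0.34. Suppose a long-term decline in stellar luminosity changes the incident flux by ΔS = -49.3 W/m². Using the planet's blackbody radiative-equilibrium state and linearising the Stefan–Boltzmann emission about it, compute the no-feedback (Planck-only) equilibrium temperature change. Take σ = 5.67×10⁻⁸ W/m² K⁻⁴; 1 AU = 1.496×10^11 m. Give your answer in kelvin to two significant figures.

-1.7 K

Orbital distance: d = 0.166 AU = 2.483×10^10 m.
S = L/(4πd²) = 1961 W/m².
Reference equilibrium: T_e = [S(1−α)/(4σ)]^(1/4) = 274.9 K.
TOA radiative forcing: ΔF = (1−α)ΔS/4 = 0.66·(-49.3)/4 = -8.134 W/m².
Linearising σT⁴ gives d(σT⁴)/dT = 4σT_e³ = 4.710 W/m² per K.
So ΔT₀ = -8.134/4.710 = -1.73 K.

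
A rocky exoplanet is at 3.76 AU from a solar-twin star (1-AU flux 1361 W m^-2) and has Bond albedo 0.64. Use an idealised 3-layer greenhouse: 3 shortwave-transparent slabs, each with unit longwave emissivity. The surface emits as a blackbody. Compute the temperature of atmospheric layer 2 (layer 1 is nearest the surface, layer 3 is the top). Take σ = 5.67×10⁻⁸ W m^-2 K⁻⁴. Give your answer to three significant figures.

132 K

Irradiance scales as 1/d², so S = 1361 W m^-2 × (1/3.76)² = 96.27 W m^-2.
OLR = S(1−α)/4 = 8.664 W m^-2; the top layer radiates at T_e = 111.2 K.
Each opaque layer satisfies 2T_j⁴ = T_{j−1}⁴ + T_{j+1}⁴, giving T_k⁴ = (N+1−k)T_e⁴.
With k = 2: T_2 = (3+1−2)^¼·111.2 K = 132.2 K.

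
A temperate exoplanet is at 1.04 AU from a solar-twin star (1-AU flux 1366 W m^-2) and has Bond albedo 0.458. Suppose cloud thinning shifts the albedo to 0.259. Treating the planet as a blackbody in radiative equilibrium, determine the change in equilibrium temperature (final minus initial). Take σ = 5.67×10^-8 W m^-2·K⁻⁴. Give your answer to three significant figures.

19.1 K

Flux at the orbit: S = 1366/(1.04)² = 1263 W m^-2.
With α = 0.458, T₁ = 234.4 K.
After:  T₂ = [1263·0.741/(4σ)]^(1/4) = 253.4 K.
Change: 253.4 − 234.4 = 19.06 K.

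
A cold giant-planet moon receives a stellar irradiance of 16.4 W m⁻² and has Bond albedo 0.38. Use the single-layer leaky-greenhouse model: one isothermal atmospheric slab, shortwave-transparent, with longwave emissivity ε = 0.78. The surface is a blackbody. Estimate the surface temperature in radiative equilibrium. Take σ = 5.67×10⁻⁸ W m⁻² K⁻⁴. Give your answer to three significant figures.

92.6 K

Effective emission temperature (TOA balance): σT_e⁴ = S(1−α)/4 = 2.542 W m⁻² → T_e = 81.83 K.
The surface balance (absorbed SW + ε·downward IR = σT_s⁴) with T_a⁴ = T_s⁴/2 reduces to T_s = T_e·[2/(2−ε)]^¼ = 92.59 K.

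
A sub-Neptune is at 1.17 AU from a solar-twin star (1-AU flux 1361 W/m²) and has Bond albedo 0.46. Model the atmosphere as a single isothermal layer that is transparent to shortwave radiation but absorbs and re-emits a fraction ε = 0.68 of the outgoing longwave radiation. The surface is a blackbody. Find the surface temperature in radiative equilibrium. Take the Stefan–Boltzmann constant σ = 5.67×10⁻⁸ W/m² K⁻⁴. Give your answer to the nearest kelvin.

Irradiance scales as 1/d², so S = 1361 W/m² × (1/1.17)² = 994.2 W/m².
Effective emission temperature (TOA balance): σT_e⁴ = S(1−α)/4 = 134.2 W/m² → T_e = 220.6 K.
Surface balance with a leaky layer gives σT_s⁴ = σT_e⁴·2/(2−ε), so T_s = T_e·[2/(2−0.68)]^(1/4) = 244.7 K.

245 K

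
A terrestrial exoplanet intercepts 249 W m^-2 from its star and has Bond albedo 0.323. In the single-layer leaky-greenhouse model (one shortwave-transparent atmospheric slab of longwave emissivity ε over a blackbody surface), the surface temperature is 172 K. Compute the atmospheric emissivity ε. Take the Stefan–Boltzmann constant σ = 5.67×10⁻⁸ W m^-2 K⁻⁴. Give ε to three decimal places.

First, T_e = [249.0·(1−0.323)/(4σ)]^(1/4) = 165.1 K.
T_s⁴ = T_e⁴·2/(2−ε) → ε = 2 − 2(T_e/T_s)⁴ = 2 − 2·(165.1/172)⁴ = 0.3015.

0.302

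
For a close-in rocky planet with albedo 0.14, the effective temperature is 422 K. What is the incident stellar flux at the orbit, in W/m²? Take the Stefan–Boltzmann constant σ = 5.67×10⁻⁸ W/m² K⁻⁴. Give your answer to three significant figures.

Invert the energy balance for S: S = 4σT⁴/(1−α).
The emitted flux is σT⁴ = 1798 W/m².
S = 4·1798/0.86 = 8364 W/m².

8360 W/m²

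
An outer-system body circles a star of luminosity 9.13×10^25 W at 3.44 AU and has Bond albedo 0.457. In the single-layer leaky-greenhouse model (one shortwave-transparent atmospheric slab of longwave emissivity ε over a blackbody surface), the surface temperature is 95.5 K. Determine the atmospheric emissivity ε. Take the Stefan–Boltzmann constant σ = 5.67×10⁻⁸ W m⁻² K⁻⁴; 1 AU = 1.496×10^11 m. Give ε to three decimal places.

Orbital distance: d = 3.44 AU = 5.146×10^11 m.
Flux at the orbit: S = L/(4πd²) = 9.13×10^25/(4π·(5.15×10^11)²) = 27.43 W m⁻².
First, T_e = [27.43·(1−0.457)/(4σ)]^(1/4) = 90.02 K.
T_s⁴ = T_e⁴·2/(2−ε) → ε = 2 − 2(T_e/T_s)⁴ = 2 − 2·(90.02/95.5)⁴ = 0.4207.

0.421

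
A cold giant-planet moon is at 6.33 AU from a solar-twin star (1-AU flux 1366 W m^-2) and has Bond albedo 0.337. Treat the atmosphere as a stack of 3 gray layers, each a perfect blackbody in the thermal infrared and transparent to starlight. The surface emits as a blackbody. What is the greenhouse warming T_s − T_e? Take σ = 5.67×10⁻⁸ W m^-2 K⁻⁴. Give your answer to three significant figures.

Flux at the orbit: S = 1366/(6.33)² = 34.09 W m^-2.
The effective emission temperature is T_e = [S(1−α)/(4σ)]^¼ = 99.91 K.
Surface: T_s = (4)^¼·T_e = 141.3 K.
Warming: T_s − T_e = 41.39 K.

41.4 K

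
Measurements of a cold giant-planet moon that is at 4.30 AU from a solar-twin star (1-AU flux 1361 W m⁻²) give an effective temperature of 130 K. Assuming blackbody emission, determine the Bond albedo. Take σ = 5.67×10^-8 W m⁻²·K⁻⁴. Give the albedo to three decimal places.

By the inverse-square law, S = 1361/4.30² = 73.61 W m⁻².
From σT⁴ = S(1−α)/4 we invert for α: 1−α = 4σT⁴/S.
4σT⁴ = 4·5.67×10⁻⁸·(130)⁴ = 64.78 W m⁻².
1−α = 64.78/73.61 = 0.8800, so α = 0.1200.

0.120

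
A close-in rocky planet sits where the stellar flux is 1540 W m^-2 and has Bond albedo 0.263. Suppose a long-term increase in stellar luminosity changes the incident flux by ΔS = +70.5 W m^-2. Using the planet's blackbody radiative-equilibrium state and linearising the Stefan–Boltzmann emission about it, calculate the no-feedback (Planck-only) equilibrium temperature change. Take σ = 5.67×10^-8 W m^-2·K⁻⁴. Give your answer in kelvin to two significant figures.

Reference equilibrium: T_e = [S(1−α)/(4σ)]^(1/4) = 266.0 K.
ΔF = Δ[S(1−α)]/4 = (1−0.263)·+70.5/4 = 12.99 W m^-2.
Linearising σT⁴ gives d(σT⁴)/dT = 4σT_e³ = 4.267 W m^-2 per K.
Hence the no-feedback warming is ΔF/(4σT_e³) = 3.04 K.

3.0 K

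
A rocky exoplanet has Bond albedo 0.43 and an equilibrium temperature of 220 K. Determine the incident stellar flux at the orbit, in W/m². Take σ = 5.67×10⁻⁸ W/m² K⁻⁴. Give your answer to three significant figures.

From S(1−α)/4 = σT⁴: S = 4σT⁴/(1−α).
σT⁴ = 5.67×10⁻⁸·(220)⁴ = 132.8 W/m².
So S = 4×132.8/(1−0.43) = 932.1 W/m².

932 W/m²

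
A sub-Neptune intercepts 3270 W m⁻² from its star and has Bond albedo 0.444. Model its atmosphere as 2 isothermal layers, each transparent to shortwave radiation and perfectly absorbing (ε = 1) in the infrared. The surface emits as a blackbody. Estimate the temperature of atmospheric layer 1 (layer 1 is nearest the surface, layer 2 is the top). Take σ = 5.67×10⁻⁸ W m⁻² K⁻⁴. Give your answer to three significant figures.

OLR = S(1−α)/4 = 454.5 W m⁻²; the top layer radiates at T_e = 299.2 K.
In the N-layer model, layer k (counted from the surface) has T_k = (N+1−k)^(1/4)·T_e.
T_1 = (2)^(1/4)·299.2 = 355.8 K.

356 kelvin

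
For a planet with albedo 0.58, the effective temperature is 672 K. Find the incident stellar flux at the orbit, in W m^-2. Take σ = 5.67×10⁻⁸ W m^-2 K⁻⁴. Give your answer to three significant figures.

1.10×10^5 W m^-2

Invert the energy balance for S: S = 4σT⁴/(1−α).
The emitted flux is σT⁴ = 11560 W m^-2.
So S = 4×11560/(1−0.58) = 1.101×10^5 W m^-2.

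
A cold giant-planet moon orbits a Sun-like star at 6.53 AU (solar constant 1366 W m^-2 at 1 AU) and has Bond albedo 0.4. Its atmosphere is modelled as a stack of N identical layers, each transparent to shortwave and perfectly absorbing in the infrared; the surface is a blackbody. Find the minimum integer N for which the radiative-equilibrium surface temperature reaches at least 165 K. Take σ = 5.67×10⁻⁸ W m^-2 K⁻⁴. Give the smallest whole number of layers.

8

Flux at the orbit: S = 1366/(6.53)² = 32.03 W m^-2.
Top-of-atmosphere balance: σT_e⁴ = S(1−α)/4 = 4.805 W m^-2 → T_e = 95.95 K.
Since T_s⁴ = (N+1)T_e⁴, we need N ≥ (T_s/T_e)⁴ − 1 = 7.746.
The minimum whole number is N = 8.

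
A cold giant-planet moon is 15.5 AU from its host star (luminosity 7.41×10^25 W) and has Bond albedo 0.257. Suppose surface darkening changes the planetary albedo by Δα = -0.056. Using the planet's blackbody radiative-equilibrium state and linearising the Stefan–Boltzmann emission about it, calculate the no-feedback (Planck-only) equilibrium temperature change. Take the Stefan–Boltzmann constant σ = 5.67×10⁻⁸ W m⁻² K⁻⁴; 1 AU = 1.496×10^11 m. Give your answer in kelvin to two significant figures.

0.82 kelvin

Orbital distance: d = 15.5 AU = 2.319×10^12 m.
Spreading L over a sphere of radius d: S = 7.41×10^25/(4π·2.32×10^12²) = 1.097 W m⁻².
The baseline emission temperature is T_e = 43.54 K.
The change in absorbed flux is Δ[S(1−α)/4] = −SΔα/4 = 0.01535 W m⁻².
Planck response: λ_P = 4σT_e³ = 4·5.67×10⁻⁸·(43.54)³ = 0.01872 W m⁻²/K.
ΔT₀ = ΔF/λ_P = 0.01535/0.01872 = 0.820 K.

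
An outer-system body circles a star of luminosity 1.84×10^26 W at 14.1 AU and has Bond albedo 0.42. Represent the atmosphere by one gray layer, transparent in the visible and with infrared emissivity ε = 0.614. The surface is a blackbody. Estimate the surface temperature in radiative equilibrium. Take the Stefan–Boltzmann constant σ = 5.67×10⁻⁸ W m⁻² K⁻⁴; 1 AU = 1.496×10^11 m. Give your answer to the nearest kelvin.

59 K

Orbital distance: d = 14.1 AU = 2.109×10^12 m.
Flux at the orbit: S = L/(4πd²) = 1.84×10^26/(4π·(2.11×10^12)²) = 3.291 W m⁻².
The planet radiates to space at T_e = [S(1−α)/(4σ)]^(1/4) = 53.86 K.
The surface balance (absorbed SW + ε·downward IR = σT_s⁴) with T_a⁴ = T_s⁴/2 reduces to T_s = T_e·[2/(2−ε)]^¼ = 59.03 K.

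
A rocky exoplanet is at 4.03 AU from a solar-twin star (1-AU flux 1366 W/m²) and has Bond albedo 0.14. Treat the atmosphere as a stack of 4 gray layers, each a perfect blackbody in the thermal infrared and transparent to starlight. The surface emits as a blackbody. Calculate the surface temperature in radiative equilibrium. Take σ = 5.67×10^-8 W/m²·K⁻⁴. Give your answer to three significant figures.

200 K

Flux at the orbit: S = 1366/(4.03)² = 84.11 W/m².
Top-of-atmosphere balance: σT_e⁴ = S(1−α)/4 = 18.08 W/m² → T_e = 133.6 K.
For an N-layer opaque stack, T_s⁴ = (N+1)T_e⁴, hence T_s = (5)^(1/4)×133.6 K = 199.8 K.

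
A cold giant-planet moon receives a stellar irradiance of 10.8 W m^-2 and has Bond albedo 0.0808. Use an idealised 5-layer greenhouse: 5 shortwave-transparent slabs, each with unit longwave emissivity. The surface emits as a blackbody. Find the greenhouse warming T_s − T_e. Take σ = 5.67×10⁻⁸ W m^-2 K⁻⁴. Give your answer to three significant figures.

Top-of-atmosphere balance: σT_e⁴ = S(1−α)/4 = 2.482 W m^-2 → T_e = 81.34 K.
Surface: T_s = (6)^¼·T_e = 127.3 K.
Warming: T_s − T_e = 45.96 K.

46.0 K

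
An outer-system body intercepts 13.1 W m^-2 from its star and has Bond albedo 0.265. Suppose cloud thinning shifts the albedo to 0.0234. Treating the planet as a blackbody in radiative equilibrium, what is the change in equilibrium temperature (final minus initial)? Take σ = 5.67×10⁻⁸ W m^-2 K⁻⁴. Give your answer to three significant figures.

Before: T₁ = [13.10·0.735/(4σ)]^(1/4) = 80.72 K.
Final:   T₂ = [S(1−0.0234)/(4σ)]^(1/4) = 86.66 K.
ΔT = T₂ − T₁ = 5.944 K.

5.94 K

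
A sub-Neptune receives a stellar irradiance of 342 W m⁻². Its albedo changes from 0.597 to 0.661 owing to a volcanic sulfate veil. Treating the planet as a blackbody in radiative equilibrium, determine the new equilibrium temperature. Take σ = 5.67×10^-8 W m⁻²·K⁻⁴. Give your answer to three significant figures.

150 kelvin

T₂ = [S(1−α₂)/(4σ)]^(1/4) = [342.0·0.339/(4σ)]^(1/4) = 150.4 K.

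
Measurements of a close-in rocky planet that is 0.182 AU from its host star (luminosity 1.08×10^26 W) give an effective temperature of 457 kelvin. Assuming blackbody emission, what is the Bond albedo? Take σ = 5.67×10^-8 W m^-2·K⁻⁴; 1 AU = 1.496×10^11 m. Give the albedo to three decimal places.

0.147

Orbital distance: d = 0.182 AU = 2.723×10^10 m.
Flux at the orbit: S = L/(4πd²) = 1.08×10^26/(4π·(2.72×10^10)²) = 11590 W m^-2.
From σT⁴ = S(1−α)/4 we invert for α: 1−α = 4σT⁴/S.
σT⁴ = 2473 W m^-2, so 4σT⁴ = 9893 W m^-2.
Hence α = 1 − 9893/11590 = 0.1467.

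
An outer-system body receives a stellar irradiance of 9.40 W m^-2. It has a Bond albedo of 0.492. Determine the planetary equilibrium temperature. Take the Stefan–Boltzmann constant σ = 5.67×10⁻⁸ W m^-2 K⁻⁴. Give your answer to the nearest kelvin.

Averaging over the sphere, the absorbed flux is S(1−α)/4 = 1.194 W m^-2.
Set σT⁴ = 1.194 → T = (1.194/σ)^(1/4) = 67.74 K.

68 kelvin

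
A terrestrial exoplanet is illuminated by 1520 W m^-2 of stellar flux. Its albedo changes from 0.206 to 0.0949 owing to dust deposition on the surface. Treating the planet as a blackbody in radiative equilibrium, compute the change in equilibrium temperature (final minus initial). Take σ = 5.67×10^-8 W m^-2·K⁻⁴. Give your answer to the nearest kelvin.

9 K

Before: T₁ = [1520·0.794/(4σ)]^(1/4) = 270.1 K.
Final:   T₂ = [S(1−0.0949)/(4σ)]^(1/4) = 279.1 K.
Change: 279.1 − 270.1 = 8.989 K.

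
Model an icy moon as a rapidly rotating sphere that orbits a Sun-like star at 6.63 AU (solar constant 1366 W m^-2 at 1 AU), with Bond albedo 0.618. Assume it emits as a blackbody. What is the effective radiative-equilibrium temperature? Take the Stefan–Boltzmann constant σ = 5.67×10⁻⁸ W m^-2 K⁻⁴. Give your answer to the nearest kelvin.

85 kelvin

Flux at the orbit: S = 1366/(6.63)² = 31.08 W m^-2.
The planet absorbs (1−α)S over its disc πR² and re-emits over 4πR², so the mean absorbed flux is (1−0.618)·31.08/4 = 2.968 W m^-2.
In equilibrium σT⁴ equals this, so T = 85.06 K.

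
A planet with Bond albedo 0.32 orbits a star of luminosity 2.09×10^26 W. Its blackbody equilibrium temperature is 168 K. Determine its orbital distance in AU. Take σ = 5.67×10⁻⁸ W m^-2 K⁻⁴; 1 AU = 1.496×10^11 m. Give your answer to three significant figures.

1.67 AU

Energy balance gives S = 4σT⁴/(1−α) = 265.7 W m^-2.
Then d = [L/(4πS)]^(1/2) = 2.502×10^11 m, i.e. 1.672 AU.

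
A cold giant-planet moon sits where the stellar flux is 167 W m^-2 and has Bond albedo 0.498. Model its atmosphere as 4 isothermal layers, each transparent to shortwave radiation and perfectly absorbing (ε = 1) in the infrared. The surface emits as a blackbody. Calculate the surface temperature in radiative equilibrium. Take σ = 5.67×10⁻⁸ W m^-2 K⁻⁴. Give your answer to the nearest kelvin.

207 K

The effective emission temperature is T_e = [S(1−α)/(4σ)]^¼ = 138.7 K.
Layer-by-layer balance gives σT_s⁴ = (N+1)σT_e⁴, so T_s = 5^¼·138.7 = 207.3 K.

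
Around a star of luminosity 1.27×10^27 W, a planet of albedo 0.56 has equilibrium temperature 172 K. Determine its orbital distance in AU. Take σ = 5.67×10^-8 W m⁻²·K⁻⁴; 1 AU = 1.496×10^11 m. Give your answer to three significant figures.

Energy balance gives S = 4σT⁴/(1−α) = 451.1 W m⁻².
S = L/(4πd²) → d = √(L/4πS) = √(1.27×10^27/(4π·451.1)) = 4.733×10^11 m = 3.164 AU.

3.16 AU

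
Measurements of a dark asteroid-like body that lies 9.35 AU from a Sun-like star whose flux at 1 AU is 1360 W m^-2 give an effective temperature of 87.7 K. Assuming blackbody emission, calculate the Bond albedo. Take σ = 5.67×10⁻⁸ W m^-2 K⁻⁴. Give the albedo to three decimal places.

0.138

Irradiance scales as 1/d², so S = 1360 W m^-2 × (1/9.35)² = 15.56 W m^-2.
From σT⁴ = S(1−α)/4 we invert for α: 1−α = 4σT⁴/S.
4σT⁴ = 4·5.67×10⁻⁸·(87.7)⁴ = 13.42 W m^-2.
1−α = 13.42/15.56 = 0.8624, so α = 0.1376.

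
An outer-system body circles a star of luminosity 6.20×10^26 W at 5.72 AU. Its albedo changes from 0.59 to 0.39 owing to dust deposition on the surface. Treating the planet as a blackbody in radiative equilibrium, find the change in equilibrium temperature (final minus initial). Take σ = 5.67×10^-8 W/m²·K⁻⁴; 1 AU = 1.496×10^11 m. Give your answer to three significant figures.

d = 5.72 × 1.496×10^11 m = 8.557×10^11 m.
Spreading L over a sphere of radius d: S = 6.20×10^26/(4π·8.56×10^11²) = 67.38 W/m².
With α = 0.59, T₁ = 105.1 K.
With α = 0.39, T₂ = 116.0 K.
ΔT = T₂ − T₁ = 10.97 K.

11.0 K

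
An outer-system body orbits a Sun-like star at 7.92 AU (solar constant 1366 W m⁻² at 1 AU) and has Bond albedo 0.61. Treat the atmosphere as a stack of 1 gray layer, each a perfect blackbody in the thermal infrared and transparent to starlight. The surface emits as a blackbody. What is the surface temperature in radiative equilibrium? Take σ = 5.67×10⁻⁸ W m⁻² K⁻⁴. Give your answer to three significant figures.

Irradiance scales as 1/d², so S = 1366 W m⁻² × (1/7.92)² = 21.78 W m⁻².
The effective emission temperature is T_e = [S(1−α)/(4σ)]^¼ = 78.23 K.
For an N-layer opaque stack, T_s⁴ = (N+1)T_e⁴, hence T_s = (2)^(1/4)×78.23 K = 93.03 K.

93.0 K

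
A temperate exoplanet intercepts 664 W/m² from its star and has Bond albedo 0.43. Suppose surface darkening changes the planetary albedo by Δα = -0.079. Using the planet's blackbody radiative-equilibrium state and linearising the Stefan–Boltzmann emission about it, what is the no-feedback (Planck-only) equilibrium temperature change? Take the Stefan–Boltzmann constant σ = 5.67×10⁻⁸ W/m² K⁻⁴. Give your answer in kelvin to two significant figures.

Reference equilibrium: T_e = [S(1−α)/(4σ)]^(1/4) = 202.1 K.
ΔF = −(S/4)Δα = −(664.0/4)×(-0.079) = 13.11 W/m².
The Planck feedback parameter is 4σT_e³ = 1.873 W/m²/K.
So ΔT₀ = 13.11/1.873 = 7.00 K.

7.0 K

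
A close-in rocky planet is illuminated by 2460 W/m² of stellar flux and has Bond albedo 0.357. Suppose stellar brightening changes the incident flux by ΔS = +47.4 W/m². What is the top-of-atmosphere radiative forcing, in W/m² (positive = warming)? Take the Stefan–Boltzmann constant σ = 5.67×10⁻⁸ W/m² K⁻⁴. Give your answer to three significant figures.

7.62 W/m²

ΔF = Δ[S(1−α)]/4 = (1−0.357)·+47.4/4 = 7.620 W/m².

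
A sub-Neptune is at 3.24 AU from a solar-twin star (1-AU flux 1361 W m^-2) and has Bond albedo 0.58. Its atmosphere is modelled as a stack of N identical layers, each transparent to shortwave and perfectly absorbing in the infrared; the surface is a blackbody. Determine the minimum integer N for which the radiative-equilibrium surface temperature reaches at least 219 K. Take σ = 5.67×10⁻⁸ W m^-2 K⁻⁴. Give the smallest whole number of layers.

9

Flux at the orbit: S = 1361/(3.24)² = 129.6 W m^-2.
Top-of-atmosphere balance: σT_e⁴ = S(1−α)/4 = 13.61 W m^-2 → T_e = 124.5 K.
T_s = (N+1)^(1/4)·T_e ≥ 219 K requires N+1 ≥ (T_s/T_e)⁴ = (219/124.5)⁴ = 9.581.
The minimum whole number is N = 9.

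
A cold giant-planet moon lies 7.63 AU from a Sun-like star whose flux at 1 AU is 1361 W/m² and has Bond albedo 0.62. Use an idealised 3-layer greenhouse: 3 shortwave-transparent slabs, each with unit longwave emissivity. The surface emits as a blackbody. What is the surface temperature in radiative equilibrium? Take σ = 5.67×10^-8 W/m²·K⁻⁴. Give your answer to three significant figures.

By the inverse-square law, S = 1361/7.63² = 23.38 W/m².
The effective emission temperature is T_e = [S(1−α)/(4σ)]^¼ = 79.11 K.
Layer-by-layer balance gives σT_s⁴ = (N+1)σT_e⁴, so T_s = 4^¼·79.11 = 111.9 K.

112 kelvin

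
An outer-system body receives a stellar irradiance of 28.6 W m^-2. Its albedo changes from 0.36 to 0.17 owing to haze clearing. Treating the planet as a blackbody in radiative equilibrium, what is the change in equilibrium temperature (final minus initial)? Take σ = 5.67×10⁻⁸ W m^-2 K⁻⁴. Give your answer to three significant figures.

6.36 kelvin

Before: T₁ = [28.60·0.64/(4σ)]^(1/4) = 94.78 K.
With α = 0.17, T₂ = 101.1 K.
Change: 101.1 − 94.78 = 6.364 K.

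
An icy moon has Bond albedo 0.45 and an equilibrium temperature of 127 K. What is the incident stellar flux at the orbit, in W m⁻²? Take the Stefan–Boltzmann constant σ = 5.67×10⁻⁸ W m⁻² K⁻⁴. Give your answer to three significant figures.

107 W m⁻²

Invert the energy balance for S: S = 4σT⁴/(1−α).
σT⁴ = 5.67×10⁻⁸·(127)⁴ = 14.75 W m⁻².
So S = 4×14.75/(1−0.45) = 107.3 W m⁻².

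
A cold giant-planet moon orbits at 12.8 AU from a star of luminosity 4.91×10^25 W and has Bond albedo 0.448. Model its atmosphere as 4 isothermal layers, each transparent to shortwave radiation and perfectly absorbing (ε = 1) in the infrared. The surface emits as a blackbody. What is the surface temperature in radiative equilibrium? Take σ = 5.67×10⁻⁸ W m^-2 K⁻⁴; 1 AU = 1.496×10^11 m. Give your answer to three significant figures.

d = 12.8 × 1.496×10^11 m = 1.915×10^12 m.
Spreading L over a sphere of radius d: S = 4.91×10^25/(4π·1.91×10^12²) = 1.066 W m^-2.
OLR = S(1−α)/4 = 0.1471 W m^-2; the top layer radiates at T_e = 40.13 K.
For an N-layer opaque stack, T_s⁴ = (N+1)T_e⁴, hence T_s = (5)^(1/4)×40.13 K = 60.01 K.

60.0 K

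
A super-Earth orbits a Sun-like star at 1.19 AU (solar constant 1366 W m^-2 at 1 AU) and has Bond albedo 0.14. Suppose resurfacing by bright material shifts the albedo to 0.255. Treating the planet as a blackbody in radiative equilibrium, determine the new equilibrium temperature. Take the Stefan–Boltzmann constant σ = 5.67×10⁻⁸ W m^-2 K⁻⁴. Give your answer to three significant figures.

Flux at the orbit: S = 1366/(1.19)² = 964.6 W m^-2.
T₂ = [S(1−α₂)/(4σ)]^(1/4) = [964.6·0.745/(4σ)]^(1/4) = 237.3 K.

237 kelvin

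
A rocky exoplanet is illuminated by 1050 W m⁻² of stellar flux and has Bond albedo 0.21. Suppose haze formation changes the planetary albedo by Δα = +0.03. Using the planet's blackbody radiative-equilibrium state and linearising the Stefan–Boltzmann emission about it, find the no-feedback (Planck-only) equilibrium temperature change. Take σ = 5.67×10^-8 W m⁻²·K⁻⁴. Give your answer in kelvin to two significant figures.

The baseline emission temperature is T_e = 245.9 K.
The change in absorbed flux is Δ[S(1−α)/4] = −SΔα/4 = -7.875 W m⁻².
Planck response: λ_P = 4σT_e³ = 4·5.67×10⁻⁸·(245.9)³ = 3.373 W m⁻²/K.
ΔT₀ = ΔF/λ_P = -7.875/3.373 = -2.33 K.

-2.3 K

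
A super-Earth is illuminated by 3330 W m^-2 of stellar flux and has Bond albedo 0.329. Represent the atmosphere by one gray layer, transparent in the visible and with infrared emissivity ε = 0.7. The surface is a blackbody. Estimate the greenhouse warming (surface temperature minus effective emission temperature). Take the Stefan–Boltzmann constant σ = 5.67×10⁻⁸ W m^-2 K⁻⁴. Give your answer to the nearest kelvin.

36 kelvin

At the top of the atmosphere, σT_e⁴ = S(1−α)/4 = 558.6 W m^-2, giving T_e = 315.1 K.
Surface balance with a leaky layer gives σT_s⁴ = σT_e⁴·2/(2−ε), so T_s = T_e·[2/(2−0.7)]^(1/4) = 350.9 K.
Greenhouse warming: T_s − T_e = 35.82 K.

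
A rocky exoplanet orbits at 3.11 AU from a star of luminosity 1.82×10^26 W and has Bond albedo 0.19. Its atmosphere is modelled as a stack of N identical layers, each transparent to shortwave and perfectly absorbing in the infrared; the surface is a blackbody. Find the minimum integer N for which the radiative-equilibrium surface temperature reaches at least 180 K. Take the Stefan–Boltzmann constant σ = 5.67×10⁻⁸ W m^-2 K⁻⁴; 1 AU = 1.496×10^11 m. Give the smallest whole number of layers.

Orbital distance: d = 3.11 AU = 4.653×10^11 m.
Flux at the orbit: S = L/(4πd²) = 1.82×10^26/(4π·(4.65×10^11)²) = 66.91 W m^-2.
The effective emission temperature is T_e = [S(1−α)/(4σ)]^¼ = 124.3 K.
T_s = (N+1)^(1/4)·T_e ≥ 180 K requires N+1 ≥ (T_s/T_e)⁴ = (180/124.3)⁴ = 4.393.
So N ≥ 3.393; the smallest integer is N = 4.

4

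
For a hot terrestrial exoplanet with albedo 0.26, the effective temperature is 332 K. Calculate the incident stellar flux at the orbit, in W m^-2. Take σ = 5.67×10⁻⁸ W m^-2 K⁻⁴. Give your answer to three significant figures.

3720 W m^-2

From S(1−α)/4 = σT⁴: S = 4σT⁴/(1−α).
The emitted flux is σT⁴ = 688.9 W m^-2.
S = 4·688.9/0.74 = 3724 W m^-2.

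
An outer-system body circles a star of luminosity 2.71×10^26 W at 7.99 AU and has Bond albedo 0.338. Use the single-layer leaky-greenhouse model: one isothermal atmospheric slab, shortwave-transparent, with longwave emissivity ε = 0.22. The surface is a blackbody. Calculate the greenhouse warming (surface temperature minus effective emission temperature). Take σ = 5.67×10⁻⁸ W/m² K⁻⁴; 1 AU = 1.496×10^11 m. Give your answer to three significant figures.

Orbital distance: d = 7.99 AU = 1.195×10^12 m.
Spreading L over a sphere of radius d: S = 2.71×10^26/(4π·1.20×10^12²) = 15.09 W/m².
Effective emission temperature (TOA balance): σT_e⁴ = S(1−α)/4 = 2.498 W/m² → T_e = 81.47 K.
The surface balance (absorbed SW + ε·downward IR = σT_s⁴) with T_a⁴ = T_s⁴/2 reduces to T_s = T_e·[2/(2−ε)]^¼ = 83.88 K.
T_s − T_e = 83.88 − 81.47 = 2.408 K.

2.41 K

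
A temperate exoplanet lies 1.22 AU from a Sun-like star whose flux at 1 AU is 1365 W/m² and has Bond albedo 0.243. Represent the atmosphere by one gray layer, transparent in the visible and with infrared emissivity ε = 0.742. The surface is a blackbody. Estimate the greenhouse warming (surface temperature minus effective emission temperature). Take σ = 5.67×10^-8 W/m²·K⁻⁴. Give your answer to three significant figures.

Irradiance scales as 1/d², so S = 1365 W/m² × (1/1.22)² = 917.1 W/m².
Effective emission temperature (TOA balance): σT_e⁴ = S(1−α)/4 = 173.6 W/m² → T_e = 235.2 K.
Surface balance with a leaky layer gives σT_s⁴ = σT_e⁴·2/(2−ε), so T_s = T_e·[2/(2−0.742)]^(1/4) = 264.1 K.
Greenhouse warming: T_s − T_e = 28.91 K.

28.9 K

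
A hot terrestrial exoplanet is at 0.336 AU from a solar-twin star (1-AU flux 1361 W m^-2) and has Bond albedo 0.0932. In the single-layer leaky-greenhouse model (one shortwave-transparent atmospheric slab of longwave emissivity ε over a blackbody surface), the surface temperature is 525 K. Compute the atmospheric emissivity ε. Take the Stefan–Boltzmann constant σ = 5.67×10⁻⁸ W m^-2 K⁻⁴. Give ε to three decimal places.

Flux at the orbit: S = 1361/(0.336)² = 12060 W m^-2.
First, T_e = [12060·(1−0.0932)/(4σ)]^(1/4) = 468.6 K.
Inverting T_s⁴ = 2T_e⁴/(2−ε): (T_e/T_s)⁴ = 0.6345, so ε = 2(1 − 0.6345) = 0.7311.

0.731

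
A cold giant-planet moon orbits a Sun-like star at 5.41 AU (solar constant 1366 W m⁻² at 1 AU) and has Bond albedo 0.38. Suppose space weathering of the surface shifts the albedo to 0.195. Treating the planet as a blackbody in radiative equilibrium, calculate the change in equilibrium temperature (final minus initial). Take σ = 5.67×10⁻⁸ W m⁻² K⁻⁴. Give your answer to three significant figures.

7.17 K

Flux at the orbit: S = 1366/(5.41)² = 46.67 W m⁻².
Before: T₁ = [46.67·0.62/(4σ)]^(1/4) = 106.3 K.
After:  T₂ = [46.67·0.805/(4σ)]^(1/4) = 113.4 K.
ΔT = T₂ − T₁ = 7.169 K.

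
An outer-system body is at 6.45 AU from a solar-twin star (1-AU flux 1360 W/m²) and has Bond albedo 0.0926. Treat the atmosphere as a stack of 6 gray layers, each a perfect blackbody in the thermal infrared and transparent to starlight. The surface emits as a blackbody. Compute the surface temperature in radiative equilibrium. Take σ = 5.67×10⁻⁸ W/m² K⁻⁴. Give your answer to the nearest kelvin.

174 K

By the inverse-square law, S = 1360/6.45² = 32.69 W/m².
The effective emission temperature is T_e = [S(1−α)/(4σ)]^¼ = 106.9 K.
With N = 6 opaque layers, T_s = (N+1)^(1/4)·T_e = 7^(1/4)·106.9 = 173.9 K.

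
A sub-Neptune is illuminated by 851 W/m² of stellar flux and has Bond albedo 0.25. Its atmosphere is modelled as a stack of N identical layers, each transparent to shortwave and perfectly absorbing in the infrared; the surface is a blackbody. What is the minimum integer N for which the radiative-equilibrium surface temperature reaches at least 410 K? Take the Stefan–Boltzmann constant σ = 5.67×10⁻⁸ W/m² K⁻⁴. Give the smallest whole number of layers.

The effective emission temperature is T_e = [S(1−α)/(4σ)]^¼ = 230.3 K.
Since T_s⁴ = (N+1)T_e⁴, we need N ≥ (T_s/T_e)⁴ − 1 = 9.041.
Rounding up, N = 10.

10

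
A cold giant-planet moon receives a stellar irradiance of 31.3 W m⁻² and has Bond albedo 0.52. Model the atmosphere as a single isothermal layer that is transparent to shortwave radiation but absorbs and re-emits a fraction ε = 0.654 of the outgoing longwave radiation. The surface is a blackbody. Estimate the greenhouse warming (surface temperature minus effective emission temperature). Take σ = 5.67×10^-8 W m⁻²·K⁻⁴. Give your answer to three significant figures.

9.39 K

At the top of the atmosphere, σT_e⁴ = S(1−α)/4 = 3.756 W m⁻², giving T_e = 90.22 K.
For a single slab of emissivity ε, T_s⁴ = 2T_e⁴/(2−ε); thus T_s = 90.22·(1.486)^(1/4) = 99.61 K.
Greenhouse warming: T_s − T_e = 9.389 K.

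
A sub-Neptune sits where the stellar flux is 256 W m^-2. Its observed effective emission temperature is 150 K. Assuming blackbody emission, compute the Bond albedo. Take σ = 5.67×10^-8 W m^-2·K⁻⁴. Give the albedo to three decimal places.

0.551

Energy balance: S(1−α)/4 = σT⁴, so 1−α = 4σT⁴/S.
4σT⁴ = 4·5.67×10⁻⁸·(150)⁴ = 114.8 W m^-2.
Hence α = 1 − 114.8/256.0 = 0.5515.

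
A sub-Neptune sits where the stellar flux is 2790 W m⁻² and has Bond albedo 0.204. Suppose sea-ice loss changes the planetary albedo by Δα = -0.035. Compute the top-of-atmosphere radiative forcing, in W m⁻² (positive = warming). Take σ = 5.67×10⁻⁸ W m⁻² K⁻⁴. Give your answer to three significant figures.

24.4 W m⁻²

ΔF = −(S/4)Δα = −(2790/4)×(-0.035) = 24.41 W m⁻².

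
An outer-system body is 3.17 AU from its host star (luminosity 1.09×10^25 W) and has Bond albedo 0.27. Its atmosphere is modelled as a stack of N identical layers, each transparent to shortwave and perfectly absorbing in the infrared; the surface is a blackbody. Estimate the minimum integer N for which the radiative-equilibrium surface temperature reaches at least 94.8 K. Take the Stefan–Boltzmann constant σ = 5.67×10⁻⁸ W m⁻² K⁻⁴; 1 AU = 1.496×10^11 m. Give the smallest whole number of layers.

6

Orbital distance: d = 3.17 AU = 4.742×10^11 m.
Flux at the orbit: S = L/(4πd²) = 1.09×10^25/(4π·(4.74×10^11)²) = 3.857 W m⁻².
Top-of-atmosphere balance: σT_e⁴ = S(1−α)/4 = 0.7039 W m⁻² → T_e = 59.36 K.
Since T_s⁴ = (N+1)T_e⁴, we need N ≥ (T_s/T_e)⁴ − 1 = 5.506.
Rounding up, N = 6.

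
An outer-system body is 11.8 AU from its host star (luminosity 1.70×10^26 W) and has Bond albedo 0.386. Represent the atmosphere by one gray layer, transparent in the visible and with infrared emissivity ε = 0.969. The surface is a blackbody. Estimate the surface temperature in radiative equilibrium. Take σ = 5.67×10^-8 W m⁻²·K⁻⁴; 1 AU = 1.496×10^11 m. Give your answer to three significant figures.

d = 11.8 × 1.496×10^11 m = 1.765×10^12 m.
Flux at the orbit: S = L/(4πd²) = 1.70×10^26/(4π·(1.77×10^12)²) = 4.341 W m⁻².
At the top of the atmosphere, σT_e⁴ = S(1−α)/4 = 0.6664 W m⁻², giving T_e = 58.55 K.
For a single slab of emissivity ε, T_s⁴ = 2T_e⁴/(2−ε); thus T_s = 58.55·(1.94)^(1/4) = 69.10 K.

69.1 kelvin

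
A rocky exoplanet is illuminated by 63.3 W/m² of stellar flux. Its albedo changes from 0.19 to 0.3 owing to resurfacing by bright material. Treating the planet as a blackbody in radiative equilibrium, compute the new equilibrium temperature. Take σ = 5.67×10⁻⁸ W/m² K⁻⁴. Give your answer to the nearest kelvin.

T₂ = [S(1−α₂)/(4σ)]^(1/4) = [63.30·0.7/(4σ)]^(1/4) = 118.2 K.

118 kelvin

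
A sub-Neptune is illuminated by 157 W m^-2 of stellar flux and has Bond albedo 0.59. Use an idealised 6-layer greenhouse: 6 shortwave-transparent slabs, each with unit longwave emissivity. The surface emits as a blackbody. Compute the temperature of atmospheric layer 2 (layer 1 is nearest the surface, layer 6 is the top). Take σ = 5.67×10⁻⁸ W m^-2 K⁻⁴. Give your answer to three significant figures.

194 K

The effective emission temperature is T_e = [S(1−α)/(4σ)]^¼ = 129.8 K.
Each opaque layer satisfies 2T_j⁴ = T_{j−1}⁴ + T_{j+1}⁴, giving T_k⁴ = (N+1−k)T_e⁴.
T_2 = (5)^(1/4)·129.8 = 194.1 K.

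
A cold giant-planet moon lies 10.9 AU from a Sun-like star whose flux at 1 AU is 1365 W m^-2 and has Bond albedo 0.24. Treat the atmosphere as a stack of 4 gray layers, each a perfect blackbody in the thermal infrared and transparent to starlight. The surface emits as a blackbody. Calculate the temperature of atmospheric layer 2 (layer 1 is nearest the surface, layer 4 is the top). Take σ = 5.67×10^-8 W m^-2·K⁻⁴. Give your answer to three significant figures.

Flux at the orbit: S = 1365/(10.9)² = 11.49 W m^-2.
OLR = S(1−α)/4 = 2.183 W m^-2; the top layer radiates at T_e = 78.77 K.
In the N-layer model, layer k (counted from the surface) has T_k = (N+1−k)^(1/4)·T_e.
With k = 2: T_2 = (4+1−2)^¼·78.77 K = 103.7 K.

104 kelvin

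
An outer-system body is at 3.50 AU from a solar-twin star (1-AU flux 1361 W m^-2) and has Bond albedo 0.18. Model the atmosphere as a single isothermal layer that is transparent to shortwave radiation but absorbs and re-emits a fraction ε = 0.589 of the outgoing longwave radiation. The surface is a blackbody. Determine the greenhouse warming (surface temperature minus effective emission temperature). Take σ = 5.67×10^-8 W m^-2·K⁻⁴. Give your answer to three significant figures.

12.9 K

Irradiance scales as 1/d², so S = 1361 W m^-2 × (1/3.50)² = 111.1 W m^-2.
The planet radiates to space at T_e = [S(1−α)/(4σ)]^(1/4) = 141.6 K.
The surface balance (absorbed SW + ε·downward IR = σT_s⁴) with T_a⁴ = T_s⁴/2 reduces to T_s = T_e·[2/(2−ε)]^¼ = 154.5 K.
The atmosphere warms the surface by 12.90 K.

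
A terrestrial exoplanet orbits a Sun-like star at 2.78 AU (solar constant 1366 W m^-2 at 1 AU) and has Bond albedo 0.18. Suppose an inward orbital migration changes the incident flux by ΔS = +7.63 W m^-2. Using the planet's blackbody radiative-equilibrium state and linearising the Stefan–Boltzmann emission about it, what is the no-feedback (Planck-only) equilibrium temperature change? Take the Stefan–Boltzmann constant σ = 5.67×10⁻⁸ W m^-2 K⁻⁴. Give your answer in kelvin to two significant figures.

Flux at the orbit: S = 1366/(2.78)² = 176.8 W m^-2.
The baseline emission temperature is T_e = 159.0 K.
Only a fraction (1−α) is absorbed and it's spread over 4πR², so ΔF = (1−α)ΔS/4 = 1.564 W m^-2.
Planck response: λ_P = 4σT_e³ = 4·5.67×10⁻⁸·(159.0)³ = 0.9116 W m^-2/K.
Hence the no-feedback warming is ΔF/(4σT_e³) = 1.72 K.

1.7 K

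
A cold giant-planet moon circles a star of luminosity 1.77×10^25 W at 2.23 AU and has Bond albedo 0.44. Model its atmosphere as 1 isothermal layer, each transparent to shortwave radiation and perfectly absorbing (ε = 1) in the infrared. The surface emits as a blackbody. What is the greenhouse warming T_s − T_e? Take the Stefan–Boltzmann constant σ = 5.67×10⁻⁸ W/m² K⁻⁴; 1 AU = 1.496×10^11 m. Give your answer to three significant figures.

14.1 kelvin

d = 2.23 × 1.496×10^11 m = 3.336×10^11 m.
Flux at the orbit: S = L/(4πd²) = 1.77×10^25/(4π·(3.34×10^11)²) = 12.66 W/m².
Top-of-atmosphere balance: σT_e⁴ = S(1−α)/4 = 1.772 W/m² → T_e = 74.77 K.
Surface: T_s = (2)^¼·T_e = 88.91 K.
Warming: T_s − T_e = 14.15 K.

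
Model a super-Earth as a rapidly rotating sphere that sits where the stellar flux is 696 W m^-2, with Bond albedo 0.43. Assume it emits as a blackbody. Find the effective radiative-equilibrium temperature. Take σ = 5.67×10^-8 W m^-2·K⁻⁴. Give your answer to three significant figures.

Absorbed flux (global mean): S(1−α)/4 = 696.0·0.57/4 = 99.18 W m^-2.
Set σT⁴ = 99.18 → T = (99.18/σ)^(1/4) = 204.5 K.

205 kelvin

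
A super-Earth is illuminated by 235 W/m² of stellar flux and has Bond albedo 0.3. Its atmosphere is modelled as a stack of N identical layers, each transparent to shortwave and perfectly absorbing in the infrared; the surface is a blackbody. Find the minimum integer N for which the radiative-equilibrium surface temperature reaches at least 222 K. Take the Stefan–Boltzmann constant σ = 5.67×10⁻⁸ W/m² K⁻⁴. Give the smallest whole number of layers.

Top-of-atmosphere balance: σT_e⁴ = S(1−α)/4 = 41.12 W/m² → T_e = 164.1 K.
T_s = (N+1)^(1/4)·T_e ≥ 222 K requires N+1 ≥ (T_s/T_e)⁴ = (222/164.1)⁴ = 3.349.
Rounding up, N = 3.

3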